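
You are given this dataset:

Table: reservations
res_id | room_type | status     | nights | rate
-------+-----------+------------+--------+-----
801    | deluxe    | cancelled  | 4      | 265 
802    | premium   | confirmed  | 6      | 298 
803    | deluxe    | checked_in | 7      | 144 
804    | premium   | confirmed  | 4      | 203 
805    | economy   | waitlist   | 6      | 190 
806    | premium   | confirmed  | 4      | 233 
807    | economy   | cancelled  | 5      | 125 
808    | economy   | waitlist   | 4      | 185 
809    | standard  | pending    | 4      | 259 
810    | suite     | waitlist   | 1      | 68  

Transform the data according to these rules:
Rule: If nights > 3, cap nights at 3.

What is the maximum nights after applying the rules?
3

Step 1: Original maximum nights = 7
Step 2: Apply cap at 3
Step 3: 9 records had nights > 3 and were capped
Step 4: Maximum after transformation = 3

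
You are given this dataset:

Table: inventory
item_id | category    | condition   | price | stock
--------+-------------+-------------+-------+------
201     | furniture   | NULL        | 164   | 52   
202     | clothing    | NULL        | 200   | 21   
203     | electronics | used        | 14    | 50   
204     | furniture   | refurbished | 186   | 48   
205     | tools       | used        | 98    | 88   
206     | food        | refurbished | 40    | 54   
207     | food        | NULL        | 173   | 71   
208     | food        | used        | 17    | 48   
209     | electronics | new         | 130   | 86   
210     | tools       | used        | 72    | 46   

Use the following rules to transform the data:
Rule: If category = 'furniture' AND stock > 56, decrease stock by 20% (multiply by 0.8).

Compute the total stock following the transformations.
564

Step 1: Find records where category = 'furniture' AND stock > 56
Step 2: 0 records match, summing to 0
Step 3: After multiplier: 0 × 0.8 = 0.0
Step 4: Unaffected records sum: 564
Step 5: Final sum = 0.0 + 564 = 564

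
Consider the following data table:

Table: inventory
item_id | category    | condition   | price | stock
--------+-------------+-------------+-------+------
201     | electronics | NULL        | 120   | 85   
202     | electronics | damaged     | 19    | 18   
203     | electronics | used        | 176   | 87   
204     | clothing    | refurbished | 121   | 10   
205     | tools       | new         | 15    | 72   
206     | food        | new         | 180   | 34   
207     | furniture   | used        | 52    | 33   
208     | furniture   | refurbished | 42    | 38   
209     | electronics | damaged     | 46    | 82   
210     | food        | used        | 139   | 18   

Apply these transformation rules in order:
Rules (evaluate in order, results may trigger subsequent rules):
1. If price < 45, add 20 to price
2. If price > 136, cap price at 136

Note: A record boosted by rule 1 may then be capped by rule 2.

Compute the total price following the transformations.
883

Step 1: Apply rule 1 to records with price < 45
  - 3 records get bonus of 20
  - Of these, 0 records then exceed 136 and get capped
Step 2: Apply rule 2 to records with price > 136
  - 3 records (original) are capped
Step 3: Calculate final sum = 883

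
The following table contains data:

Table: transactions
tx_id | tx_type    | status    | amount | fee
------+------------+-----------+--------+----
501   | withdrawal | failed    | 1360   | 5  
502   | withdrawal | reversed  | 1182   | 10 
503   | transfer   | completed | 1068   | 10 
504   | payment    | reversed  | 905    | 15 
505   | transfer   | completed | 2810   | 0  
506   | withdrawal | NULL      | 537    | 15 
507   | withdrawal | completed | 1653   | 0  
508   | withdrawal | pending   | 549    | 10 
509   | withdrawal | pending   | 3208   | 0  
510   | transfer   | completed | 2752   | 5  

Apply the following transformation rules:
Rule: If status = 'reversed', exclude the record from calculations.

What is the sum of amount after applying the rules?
13937

Step 1: Identify records where status = 'reversed'
Step 2: The excluded records sum to 2087
Step 3: Original total amount = 16024
Step 4: Remaining total = 16024 - 2087 = 13937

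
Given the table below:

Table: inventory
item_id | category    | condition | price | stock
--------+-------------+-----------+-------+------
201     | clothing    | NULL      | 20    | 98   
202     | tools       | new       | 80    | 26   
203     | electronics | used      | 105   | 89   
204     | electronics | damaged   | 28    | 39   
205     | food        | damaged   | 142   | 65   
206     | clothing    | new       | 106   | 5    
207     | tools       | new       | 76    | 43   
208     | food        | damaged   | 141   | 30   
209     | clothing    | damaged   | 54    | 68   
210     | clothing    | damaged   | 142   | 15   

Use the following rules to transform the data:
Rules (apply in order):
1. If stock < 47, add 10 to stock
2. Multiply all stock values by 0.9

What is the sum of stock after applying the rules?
484.2

Step 1: Apply Rule 1 - Add 10 to records with stock < 47
  - 6 records affected: 158 + (6 × 10) = 218
  - Unaffected records: 320
  - Sum after Rule 1: 538
Step 2: Apply Rule 2 - Multiply all by 0.9
  - 538 × 0.9 = 484.2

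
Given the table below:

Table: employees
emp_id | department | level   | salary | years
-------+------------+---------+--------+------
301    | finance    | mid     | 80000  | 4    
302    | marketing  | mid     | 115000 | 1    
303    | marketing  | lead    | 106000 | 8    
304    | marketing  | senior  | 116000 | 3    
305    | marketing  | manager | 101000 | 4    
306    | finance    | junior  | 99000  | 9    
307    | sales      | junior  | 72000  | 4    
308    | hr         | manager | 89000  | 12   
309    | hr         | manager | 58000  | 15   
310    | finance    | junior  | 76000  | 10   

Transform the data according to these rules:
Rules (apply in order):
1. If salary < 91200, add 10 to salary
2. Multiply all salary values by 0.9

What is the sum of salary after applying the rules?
820845.0

Step 1: Apply Rule 1 - Add 10 to records with salary < 91200
  - 5 records affected: 375000 + (5 × 10) = 375050
  - Unaffected records: 537000
  - Sum after Rule 1: 912050
Step 2: Apply Rule 2 - Multiply all by 0.9
  - 912050 × 0.9 = 820845.0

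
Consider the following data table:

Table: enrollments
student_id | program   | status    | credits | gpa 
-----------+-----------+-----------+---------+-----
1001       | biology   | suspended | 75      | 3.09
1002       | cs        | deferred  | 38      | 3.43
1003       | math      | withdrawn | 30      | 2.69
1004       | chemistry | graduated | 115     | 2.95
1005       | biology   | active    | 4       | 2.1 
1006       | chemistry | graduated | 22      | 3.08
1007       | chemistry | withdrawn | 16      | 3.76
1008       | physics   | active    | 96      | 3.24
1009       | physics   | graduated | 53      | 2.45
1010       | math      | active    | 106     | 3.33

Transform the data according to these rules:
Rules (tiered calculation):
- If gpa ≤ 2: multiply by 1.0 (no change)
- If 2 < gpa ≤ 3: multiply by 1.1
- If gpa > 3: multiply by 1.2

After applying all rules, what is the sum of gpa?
35.12

Step 1: Tier 1 (gpa ≤ 2): 0 records, sum = 0 × 1.0 = 0.0
Step 2: Tier 2 (2 < gpa ≤ 3): 4 records, sum = 10.19 × 1.1 = 11.21
Step 3: Tier 3 (gpa > 3): 6 records, sum = 19.93 × 1.2 = 23.92
Step 4: Final sum = 0.0 + 11.21 + 23.92 = 35.12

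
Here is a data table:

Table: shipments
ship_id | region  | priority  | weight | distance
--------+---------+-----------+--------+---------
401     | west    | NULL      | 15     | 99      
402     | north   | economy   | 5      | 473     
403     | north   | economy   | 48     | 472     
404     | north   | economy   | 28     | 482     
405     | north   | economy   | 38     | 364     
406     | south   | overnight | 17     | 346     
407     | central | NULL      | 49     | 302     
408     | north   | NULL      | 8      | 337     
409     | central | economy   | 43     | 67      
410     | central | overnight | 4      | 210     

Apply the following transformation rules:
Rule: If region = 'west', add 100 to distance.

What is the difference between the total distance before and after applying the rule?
100

Step 1: Original sum of distance = 3152
Step 2: 1 records have region = 'west'
Step 3: Each affected record changes by 100
Step 4: Total change = 1 × 100 = 100
Step 5: New sum = 3152 + 100 = 3252
Step 6: Difference = |3252 - 3152| = 100
        (Sum increased by 100)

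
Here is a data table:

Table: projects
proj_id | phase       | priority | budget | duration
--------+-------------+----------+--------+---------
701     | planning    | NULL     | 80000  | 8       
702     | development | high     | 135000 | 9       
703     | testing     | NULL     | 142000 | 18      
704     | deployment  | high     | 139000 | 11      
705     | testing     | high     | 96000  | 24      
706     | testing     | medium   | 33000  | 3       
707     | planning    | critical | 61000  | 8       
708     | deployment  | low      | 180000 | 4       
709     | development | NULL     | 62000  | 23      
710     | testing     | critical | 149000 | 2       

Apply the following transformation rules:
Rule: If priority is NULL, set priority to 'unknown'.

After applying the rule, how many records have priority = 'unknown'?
3

Step 1: Count records where priority IS NULL
Step 2: Found 3 records with NULL priority
Step 3: These records will have priority set to 'unknown'
Step 4: Records already having priority = 'unknown': 0
Step 5: Answer: 3 + 0 = 3 records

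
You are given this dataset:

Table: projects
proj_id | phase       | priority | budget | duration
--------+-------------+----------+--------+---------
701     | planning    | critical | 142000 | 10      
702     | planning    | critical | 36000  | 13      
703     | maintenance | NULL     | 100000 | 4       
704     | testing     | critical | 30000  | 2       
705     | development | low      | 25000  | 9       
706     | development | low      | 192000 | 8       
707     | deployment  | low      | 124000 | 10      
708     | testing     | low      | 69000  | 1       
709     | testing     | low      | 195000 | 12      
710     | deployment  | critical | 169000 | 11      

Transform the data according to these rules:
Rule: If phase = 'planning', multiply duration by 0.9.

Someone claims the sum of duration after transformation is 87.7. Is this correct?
No, the correct result is 77.7.

Step 1: Calculate the correct sum after transformation
Step 2: Apply multiplier 0.9 to records where phase = 'planning'
Step 3: Correct result = 77.7
Step 4: Claimed result = 87.7
Step 5: 77.7 ≠ 87.7
Conclusion: The claimed result is incorrect. The correct answer is 77.7.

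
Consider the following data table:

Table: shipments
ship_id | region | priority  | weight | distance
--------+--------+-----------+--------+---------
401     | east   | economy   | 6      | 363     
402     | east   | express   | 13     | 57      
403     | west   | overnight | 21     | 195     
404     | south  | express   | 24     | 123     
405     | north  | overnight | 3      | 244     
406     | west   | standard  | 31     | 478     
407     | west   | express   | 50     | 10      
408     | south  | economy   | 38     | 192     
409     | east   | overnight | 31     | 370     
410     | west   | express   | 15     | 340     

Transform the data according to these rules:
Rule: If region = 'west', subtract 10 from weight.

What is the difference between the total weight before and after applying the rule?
40

Step 1: Original sum of weight = 232
Step 2: 4 records have region = 'west'
Step 3: Each affected record changes by -10
Step 4: Total change = 4 × -10 = -40
Step 5: New sum = 232 + -40 = 192
Step 6: Difference = |192 - 232| = 40
        (Sum decreased by 40)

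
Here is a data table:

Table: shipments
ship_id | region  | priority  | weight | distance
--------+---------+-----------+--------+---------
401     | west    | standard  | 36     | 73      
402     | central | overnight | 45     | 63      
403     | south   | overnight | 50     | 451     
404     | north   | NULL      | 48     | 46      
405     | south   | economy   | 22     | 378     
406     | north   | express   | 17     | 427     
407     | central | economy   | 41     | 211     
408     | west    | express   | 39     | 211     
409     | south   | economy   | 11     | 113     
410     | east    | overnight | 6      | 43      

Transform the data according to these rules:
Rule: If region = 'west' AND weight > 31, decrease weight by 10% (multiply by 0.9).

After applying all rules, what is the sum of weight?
307.5

Step 1: Find records where region = 'west' AND weight > 31
Step 2: 2 records match, summing to 75
Step 3: After multiplier: 75 × 0.9 = 67.5
Step 4: Unaffected records sum: 240
Step 5: Final sum = 67.5 + 240 = 307.5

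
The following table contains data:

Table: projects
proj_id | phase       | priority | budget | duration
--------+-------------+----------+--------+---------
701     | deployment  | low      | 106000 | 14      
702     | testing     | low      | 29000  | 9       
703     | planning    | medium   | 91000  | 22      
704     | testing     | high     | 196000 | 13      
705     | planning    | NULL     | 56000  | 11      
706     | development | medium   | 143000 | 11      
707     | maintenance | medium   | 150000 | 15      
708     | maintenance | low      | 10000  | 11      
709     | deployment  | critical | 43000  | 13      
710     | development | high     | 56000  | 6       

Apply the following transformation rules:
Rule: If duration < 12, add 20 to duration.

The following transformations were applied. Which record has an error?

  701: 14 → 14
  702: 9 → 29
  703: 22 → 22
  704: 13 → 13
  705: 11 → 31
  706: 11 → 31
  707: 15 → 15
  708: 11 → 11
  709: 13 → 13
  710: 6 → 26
Record 708 has an error. The correct transformed value should be 31, not 11.

Step 1: Check each record against the rule
Step 2: Record 708 has duration = 11
Step 3: Since 11 < 12, the bonus should have been applied
Step 4: Correct value = 31, but claimed value = 11
Conclusion: Record 708 has the error.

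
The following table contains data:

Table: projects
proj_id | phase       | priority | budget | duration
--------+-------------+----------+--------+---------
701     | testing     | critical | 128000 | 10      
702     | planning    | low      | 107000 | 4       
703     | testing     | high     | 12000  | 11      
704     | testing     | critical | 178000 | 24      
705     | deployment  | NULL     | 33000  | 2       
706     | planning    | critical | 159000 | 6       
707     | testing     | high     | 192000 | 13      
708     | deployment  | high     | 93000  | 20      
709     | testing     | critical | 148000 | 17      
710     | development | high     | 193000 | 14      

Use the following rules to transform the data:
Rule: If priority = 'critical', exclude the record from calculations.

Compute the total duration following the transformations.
64

Step 1: Identify records where priority = 'critical'
Step 2: The excluded records sum to 57
Step 3: Original total duration = 121
Step 4: Remaining total = 121 - 57 = 64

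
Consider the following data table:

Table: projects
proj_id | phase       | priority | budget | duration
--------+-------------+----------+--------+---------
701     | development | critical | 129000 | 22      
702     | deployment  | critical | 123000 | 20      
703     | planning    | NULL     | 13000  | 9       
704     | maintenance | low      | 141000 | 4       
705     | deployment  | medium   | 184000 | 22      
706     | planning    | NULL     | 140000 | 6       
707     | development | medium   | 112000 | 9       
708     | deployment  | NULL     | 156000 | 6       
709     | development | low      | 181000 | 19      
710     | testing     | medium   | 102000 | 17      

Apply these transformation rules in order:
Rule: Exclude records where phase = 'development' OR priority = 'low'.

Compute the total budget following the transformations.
718000

Step 1: Find records where phase = 'development' OR priority = 'low'
Step 2: 4 records match, summing to 563000
Step 3: Original sum: 1281000
Step 4: Remaining sum = 1281000 - 563000 = 718000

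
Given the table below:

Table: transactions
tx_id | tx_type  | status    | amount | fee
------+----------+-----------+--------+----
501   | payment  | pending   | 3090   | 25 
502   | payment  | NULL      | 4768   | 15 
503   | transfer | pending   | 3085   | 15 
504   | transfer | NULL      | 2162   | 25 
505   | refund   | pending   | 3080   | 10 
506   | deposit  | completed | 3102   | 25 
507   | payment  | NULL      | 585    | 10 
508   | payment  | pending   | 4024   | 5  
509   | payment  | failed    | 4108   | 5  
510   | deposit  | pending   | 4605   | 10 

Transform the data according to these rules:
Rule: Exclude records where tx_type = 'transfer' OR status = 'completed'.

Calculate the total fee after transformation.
80

Step 1: Find records where tx_type = 'transfer' OR status = 'completed'
Step 2: 3 records match, summing to 65
Step 3: Original sum: 145
Step 4: Remaining sum = 145 - 65 = 80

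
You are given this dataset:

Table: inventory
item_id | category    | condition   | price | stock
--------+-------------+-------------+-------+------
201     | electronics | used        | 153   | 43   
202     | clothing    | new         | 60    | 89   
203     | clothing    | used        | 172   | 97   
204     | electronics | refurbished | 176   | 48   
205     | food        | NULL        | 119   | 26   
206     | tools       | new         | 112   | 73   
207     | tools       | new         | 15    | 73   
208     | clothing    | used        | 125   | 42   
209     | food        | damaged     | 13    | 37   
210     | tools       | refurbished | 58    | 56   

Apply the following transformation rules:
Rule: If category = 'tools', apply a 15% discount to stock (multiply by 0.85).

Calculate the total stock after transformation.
553.7

Step 1: Records with category = 'tools' have total stock = 202
Step 2: Apply multiplier: 202 × 0.85 = 171.7
Step 3: Other records total: 382
Step 4: Final sum = 171.7 + 382 = 553.7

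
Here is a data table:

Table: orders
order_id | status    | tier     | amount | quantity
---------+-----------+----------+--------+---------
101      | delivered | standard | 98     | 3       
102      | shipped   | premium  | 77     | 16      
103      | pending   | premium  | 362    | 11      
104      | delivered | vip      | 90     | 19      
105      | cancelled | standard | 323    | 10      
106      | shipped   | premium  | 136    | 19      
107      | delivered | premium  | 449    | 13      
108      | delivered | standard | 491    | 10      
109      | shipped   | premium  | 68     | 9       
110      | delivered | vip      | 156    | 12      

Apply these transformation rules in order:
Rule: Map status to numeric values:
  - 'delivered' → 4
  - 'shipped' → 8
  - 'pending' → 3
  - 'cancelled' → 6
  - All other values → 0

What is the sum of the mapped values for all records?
53

Step 1: Apply mapping to each record
Step 2: Count by status:
  'delivered': 5 records × 4 = 20
  'shipped': 3 records × 8 = 24
  'pending': 1 records × 3 = 3
  'cancelled': 1 records × 6 = 6
Step 3: Sum all mapped values = 53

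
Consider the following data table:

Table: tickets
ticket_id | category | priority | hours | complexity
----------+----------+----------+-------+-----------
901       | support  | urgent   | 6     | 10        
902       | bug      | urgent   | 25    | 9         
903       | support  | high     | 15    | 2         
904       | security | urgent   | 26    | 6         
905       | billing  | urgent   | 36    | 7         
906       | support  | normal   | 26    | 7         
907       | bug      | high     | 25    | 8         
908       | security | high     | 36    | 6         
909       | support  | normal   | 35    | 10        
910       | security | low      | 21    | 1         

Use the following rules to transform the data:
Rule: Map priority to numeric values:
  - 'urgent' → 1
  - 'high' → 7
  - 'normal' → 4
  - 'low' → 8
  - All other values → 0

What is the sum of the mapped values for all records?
41

Step 1: Apply mapping to each record
Step 2: Count by status:
  'urgent': 4 records × 1 = 4
  'high': 3 records × 7 = 21
  'normal': 2 records × 4 = 8
  'low': 1 records × 8 = 8
Step 3: Sum all mapped values = 41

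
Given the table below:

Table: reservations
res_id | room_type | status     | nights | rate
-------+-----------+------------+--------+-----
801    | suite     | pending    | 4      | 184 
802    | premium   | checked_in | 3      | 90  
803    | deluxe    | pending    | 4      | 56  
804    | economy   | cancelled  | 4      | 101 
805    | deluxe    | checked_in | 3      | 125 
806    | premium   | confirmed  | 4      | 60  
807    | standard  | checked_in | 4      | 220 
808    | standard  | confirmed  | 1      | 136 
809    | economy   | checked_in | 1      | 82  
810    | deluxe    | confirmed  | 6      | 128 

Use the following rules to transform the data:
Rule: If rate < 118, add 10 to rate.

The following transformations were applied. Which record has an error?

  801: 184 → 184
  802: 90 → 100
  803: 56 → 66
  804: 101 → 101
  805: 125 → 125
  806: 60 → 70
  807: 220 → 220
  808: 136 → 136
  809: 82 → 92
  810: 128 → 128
Record 804 has an error. The correct transformed value should be 111, not 101.

Step 1: Check each record against the rule
Step 2: Record 804 has rate = 101
Step 3: Since 101 < 118, the bonus should have been applied
Step 4: Correct value = 111, but claimed value = 101
Conclusion: Record 804 has the error.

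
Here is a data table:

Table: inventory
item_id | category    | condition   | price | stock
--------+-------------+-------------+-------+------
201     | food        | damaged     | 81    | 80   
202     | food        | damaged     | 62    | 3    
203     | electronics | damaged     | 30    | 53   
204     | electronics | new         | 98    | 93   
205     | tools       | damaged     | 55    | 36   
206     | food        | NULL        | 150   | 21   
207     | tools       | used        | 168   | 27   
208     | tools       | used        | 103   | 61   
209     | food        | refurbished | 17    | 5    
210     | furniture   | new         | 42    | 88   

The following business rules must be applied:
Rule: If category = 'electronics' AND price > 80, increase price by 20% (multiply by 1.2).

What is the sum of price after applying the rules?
825.6

Step 1: Find records where category = 'electronics' AND price > 80
Step 2: 1 records match, summing to 98
Step 3: After multiplier: 98 × 1.2 = 117.6
Step 4: Unaffected records sum: 708
Step 5: Final sum = 117.6 + 708 = 825.6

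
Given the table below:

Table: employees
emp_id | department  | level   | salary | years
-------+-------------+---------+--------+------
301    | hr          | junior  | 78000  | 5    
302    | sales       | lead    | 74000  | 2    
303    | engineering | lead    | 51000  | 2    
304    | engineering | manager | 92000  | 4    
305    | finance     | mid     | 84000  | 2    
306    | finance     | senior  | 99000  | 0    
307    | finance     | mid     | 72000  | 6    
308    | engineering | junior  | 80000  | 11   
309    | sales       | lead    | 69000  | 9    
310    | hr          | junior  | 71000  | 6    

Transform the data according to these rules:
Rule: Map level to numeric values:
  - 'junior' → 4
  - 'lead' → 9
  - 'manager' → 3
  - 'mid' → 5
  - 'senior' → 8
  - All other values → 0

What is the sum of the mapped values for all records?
60

Step 1: Apply mapping to each record
Step 2: Count by status:
  'junior': 3 records × 4 = 12
  'lead': 3 records × 9 = 27
  'manager': 1 records × 3 = 3
  'mid': 2 records × 5 = 10
  'senior': 1 records × 8 = 8
Step 3: Sum all mapped values = 60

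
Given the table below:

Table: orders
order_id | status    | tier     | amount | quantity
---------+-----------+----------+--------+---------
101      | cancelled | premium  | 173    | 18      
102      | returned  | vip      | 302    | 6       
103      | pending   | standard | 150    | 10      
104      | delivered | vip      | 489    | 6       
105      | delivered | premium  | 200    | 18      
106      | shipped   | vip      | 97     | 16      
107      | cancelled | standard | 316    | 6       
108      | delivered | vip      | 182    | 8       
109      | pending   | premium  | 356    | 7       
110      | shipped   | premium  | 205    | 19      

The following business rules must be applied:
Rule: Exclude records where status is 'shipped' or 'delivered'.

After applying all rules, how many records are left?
5

Step 1: Count records to exclude
  - 2 (shipped) + 3 (delivered) = 5 records
Step 2: Total records: 10
Step 3: Remaining = 10 - 5 = 5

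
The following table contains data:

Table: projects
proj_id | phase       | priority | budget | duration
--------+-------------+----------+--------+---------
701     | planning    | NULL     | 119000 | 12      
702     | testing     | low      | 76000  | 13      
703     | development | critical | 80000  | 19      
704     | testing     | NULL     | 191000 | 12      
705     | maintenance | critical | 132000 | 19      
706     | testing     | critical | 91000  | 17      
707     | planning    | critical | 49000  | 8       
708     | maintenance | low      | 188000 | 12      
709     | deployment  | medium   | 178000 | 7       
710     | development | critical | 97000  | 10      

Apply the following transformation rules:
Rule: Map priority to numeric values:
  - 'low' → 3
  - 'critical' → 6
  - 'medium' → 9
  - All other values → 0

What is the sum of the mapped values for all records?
45

Step 1: Apply mapping to each record
Step 2: Count by status:
  'low': 2 records × 3 = 6
  'critical': 5 records × 6 = 30
  'medium': 1 records × 9 = 9
Step 3: Sum all mapped values = 45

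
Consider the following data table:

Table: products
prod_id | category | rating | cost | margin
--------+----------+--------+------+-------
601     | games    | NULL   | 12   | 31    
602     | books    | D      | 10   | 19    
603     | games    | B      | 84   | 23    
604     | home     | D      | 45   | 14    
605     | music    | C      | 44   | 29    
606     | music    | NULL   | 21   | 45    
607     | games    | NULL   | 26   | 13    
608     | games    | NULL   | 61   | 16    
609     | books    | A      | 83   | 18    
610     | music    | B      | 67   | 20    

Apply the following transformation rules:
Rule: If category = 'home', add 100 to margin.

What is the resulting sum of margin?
328

Step 1: Count records where category = 'home': 1
Step 2: Total bonus added: 1 × 100 = 100
Step 3: Original sum of margin: 228
Step 4: Final sum = 228 + 100 = 328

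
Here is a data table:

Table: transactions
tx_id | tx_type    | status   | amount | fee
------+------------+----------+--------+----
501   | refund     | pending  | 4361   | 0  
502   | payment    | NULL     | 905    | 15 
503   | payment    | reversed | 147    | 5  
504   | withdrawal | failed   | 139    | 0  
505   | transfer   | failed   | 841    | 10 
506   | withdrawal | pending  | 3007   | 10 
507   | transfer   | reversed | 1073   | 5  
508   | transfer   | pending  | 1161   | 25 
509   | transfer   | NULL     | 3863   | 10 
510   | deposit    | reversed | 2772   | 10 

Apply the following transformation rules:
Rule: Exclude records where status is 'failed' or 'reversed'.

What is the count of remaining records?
5

Step 1: Count records to exclude
  - 2 (failed) + 3 (reversed) = 5 records
Step 2: Total records: 10
Step 3: Remaining = 10 - 5 = 5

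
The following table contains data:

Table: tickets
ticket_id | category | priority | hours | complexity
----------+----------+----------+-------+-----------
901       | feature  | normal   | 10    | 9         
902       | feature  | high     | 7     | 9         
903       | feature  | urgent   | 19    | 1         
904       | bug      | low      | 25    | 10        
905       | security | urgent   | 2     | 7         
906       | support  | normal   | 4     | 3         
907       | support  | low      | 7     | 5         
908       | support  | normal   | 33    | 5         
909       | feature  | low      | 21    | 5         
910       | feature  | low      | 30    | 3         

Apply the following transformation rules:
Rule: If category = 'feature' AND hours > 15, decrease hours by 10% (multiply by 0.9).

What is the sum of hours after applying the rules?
151.0

Step 1: Find records where category = 'feature' AND hours > 15
Step 2: 3 records match, summing to 70
Step 3: After multiplier: 70 × 0.9 = 63.0
Step 4: Unaffected records sum: 88
Step 5: Final sum = 63.0 + 88 = 151.0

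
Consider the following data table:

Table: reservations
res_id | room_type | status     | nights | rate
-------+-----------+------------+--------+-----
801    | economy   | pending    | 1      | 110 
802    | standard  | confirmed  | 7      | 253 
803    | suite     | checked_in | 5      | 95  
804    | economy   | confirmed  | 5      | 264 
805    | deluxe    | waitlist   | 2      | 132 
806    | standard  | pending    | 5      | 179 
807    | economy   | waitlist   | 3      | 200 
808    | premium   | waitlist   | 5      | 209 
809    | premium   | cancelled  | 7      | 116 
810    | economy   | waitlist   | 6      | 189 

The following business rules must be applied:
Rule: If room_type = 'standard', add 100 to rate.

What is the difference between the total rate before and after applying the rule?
200

Step 1: Original sum of rate = 1747
Step 2: 2 records have room_type = 'standard'
Step 3: Each affected record changes by 100
Step 4: Total change = 2 × 100 = 200
Step 5: New sum = 1747 + 200 = 1947
Step 6: Difference = |1947 - 1747| = 200
        (Sum increased by 200)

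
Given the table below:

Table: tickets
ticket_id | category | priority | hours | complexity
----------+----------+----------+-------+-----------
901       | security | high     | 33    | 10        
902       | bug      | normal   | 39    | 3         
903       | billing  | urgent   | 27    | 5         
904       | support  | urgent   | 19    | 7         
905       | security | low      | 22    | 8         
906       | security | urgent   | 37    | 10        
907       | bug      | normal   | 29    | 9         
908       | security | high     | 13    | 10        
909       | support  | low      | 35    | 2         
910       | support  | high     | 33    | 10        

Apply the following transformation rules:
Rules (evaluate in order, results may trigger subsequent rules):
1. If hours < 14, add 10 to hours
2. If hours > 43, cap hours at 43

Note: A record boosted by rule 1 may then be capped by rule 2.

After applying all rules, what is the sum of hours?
297

Step 1: Apply rule 1 to records with hours < 14
  - 1 records get bonus of 10
  - Of these, 0 records then exceed 43 and get capped
Step 2: Apply rule 2 to records with hours > 43
  - 0 records (original) are capped
Step 3: Calculate final sum = 297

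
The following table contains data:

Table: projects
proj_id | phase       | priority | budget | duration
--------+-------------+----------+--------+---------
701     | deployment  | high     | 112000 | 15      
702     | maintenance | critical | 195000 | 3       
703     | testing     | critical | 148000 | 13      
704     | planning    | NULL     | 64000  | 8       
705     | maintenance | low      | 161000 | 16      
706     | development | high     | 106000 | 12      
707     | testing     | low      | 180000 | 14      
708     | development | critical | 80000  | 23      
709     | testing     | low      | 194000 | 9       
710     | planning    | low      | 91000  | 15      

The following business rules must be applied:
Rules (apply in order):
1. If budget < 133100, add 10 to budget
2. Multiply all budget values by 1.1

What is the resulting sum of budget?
1464155.0

Step 1: Apply Rule 1 - Add 10 to records with budget < 133100
  - 5 records affected: 453000 + (5 × 10) = 453050
  - Unaffected records: 878000
  - Sum after Rule 1: 1331050
Step 2: Apply Rule 2 - Multiply all by 1.1
  - 1331050 × 1.1 = 1464155.0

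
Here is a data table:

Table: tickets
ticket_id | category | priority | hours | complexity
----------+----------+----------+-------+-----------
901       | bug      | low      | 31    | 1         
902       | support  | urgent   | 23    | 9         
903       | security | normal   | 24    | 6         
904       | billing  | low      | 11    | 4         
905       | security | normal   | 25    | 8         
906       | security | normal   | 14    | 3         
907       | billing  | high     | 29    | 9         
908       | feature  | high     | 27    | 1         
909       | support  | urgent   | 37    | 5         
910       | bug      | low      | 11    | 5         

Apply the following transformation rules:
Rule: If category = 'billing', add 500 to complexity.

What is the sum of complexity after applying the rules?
1051

Step 1: Count records where category = 'billing': 2
Step 2: Total bonus added: 2 × 500 = 1000
Step 3: Original sum of complexity: 51
Step 4: Final sum = 51 + 1000 = 1051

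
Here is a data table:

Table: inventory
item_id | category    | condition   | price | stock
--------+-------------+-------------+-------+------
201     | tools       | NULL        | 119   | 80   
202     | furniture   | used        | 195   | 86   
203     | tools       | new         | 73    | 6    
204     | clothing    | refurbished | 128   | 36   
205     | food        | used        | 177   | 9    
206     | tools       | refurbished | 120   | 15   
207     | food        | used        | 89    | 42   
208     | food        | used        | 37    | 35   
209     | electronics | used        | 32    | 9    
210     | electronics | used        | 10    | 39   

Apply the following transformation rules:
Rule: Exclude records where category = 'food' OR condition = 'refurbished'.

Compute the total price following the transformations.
429

Step 1: Find records where category = 'food' OR condition = 'refurbished'
Step 2: 5 records match, summing to 551
Step 3: Original sum: 980
Step 4: Remaining sum = 980 - 551 = 429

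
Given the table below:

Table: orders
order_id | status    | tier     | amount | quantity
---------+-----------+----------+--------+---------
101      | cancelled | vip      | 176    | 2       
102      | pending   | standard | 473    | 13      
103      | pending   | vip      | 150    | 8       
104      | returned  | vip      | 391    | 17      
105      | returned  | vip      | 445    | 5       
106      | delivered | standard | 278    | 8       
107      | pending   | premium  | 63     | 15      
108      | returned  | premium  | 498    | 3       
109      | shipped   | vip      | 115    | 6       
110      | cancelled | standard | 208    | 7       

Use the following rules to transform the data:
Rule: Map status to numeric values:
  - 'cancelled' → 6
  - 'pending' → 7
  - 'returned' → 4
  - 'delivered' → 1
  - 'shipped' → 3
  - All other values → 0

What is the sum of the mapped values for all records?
49

Step 1: Apply mapping to each record
Step 2: Count by status:
  'cancelled': 2 records × 6 = 12
  'pending': 3 records × 7 = 21
  'returned': 3 records × 4 = 12
  'delivered': 1 records × 1 = 1
  'shipped': 1 records × 3 = 3
Step 3: Sum all mapped values = 49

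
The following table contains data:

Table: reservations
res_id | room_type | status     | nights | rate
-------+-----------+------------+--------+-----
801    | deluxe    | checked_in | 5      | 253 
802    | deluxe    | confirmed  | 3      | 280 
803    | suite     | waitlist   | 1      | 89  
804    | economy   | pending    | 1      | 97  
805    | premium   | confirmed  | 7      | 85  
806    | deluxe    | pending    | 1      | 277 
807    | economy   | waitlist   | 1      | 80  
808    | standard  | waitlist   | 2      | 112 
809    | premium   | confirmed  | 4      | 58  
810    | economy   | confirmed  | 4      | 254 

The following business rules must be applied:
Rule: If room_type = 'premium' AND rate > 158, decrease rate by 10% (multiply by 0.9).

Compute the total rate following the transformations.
1585

Step 1: Find records where room_type = 'premium' AND rate > 158
Step 2: 0 records match, summing to 0
Step 3: After multiplier: 0 × 0.9 = 0.0
Step 4: Unaffected records sum: 1585
Step 5: Final sum = 0.0 + 1585 = 1585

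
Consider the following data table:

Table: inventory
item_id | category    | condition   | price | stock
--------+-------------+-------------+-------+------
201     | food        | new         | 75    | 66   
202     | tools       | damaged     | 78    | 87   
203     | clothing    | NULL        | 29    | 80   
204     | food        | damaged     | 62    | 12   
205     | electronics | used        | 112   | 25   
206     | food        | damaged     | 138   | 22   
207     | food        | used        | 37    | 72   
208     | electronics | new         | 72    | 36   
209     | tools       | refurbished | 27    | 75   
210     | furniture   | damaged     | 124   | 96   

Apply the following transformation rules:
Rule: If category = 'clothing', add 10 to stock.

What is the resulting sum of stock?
581

Step 1: Count records where category = 'clothing': 1
Step 2: Total bonus added: 1 × 10 = 10
Step 3: Original sum of stock: 571
Step 4: Final sum = 571 + 10 = 581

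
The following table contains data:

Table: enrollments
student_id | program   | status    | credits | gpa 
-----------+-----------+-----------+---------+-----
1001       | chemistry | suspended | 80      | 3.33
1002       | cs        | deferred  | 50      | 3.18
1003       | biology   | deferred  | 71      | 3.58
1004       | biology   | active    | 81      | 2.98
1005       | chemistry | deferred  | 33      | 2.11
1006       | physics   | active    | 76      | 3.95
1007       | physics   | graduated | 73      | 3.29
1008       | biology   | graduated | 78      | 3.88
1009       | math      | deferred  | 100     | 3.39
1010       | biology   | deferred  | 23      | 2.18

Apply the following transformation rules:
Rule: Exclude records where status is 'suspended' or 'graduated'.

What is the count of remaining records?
7

Step 1: Count records to exclude
  - 1 (suspended) + 2 (graduated) = 3 records
Step 2: Total records: 10
Step 3: Remaining = 10 - 3 = 7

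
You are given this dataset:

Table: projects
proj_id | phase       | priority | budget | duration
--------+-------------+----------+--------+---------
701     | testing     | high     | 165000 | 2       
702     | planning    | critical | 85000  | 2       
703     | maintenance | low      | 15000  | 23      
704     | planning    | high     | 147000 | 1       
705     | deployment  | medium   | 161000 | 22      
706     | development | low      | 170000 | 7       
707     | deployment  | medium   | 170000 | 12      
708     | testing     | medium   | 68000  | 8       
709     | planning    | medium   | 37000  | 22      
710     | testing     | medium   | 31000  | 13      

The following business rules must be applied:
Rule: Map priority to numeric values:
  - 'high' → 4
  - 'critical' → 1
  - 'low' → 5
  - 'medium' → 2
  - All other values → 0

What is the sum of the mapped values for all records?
29

Step 1: Apply mapping to each record
Step 2: Count by status:
  'high': 2 records × 4 = 8
  'critical': 1 records × 1 = 1
  'low': 2 records × 5 = 10
  'medium': 5 records × 2 = 10
Step 3: Sum all mapped values = 29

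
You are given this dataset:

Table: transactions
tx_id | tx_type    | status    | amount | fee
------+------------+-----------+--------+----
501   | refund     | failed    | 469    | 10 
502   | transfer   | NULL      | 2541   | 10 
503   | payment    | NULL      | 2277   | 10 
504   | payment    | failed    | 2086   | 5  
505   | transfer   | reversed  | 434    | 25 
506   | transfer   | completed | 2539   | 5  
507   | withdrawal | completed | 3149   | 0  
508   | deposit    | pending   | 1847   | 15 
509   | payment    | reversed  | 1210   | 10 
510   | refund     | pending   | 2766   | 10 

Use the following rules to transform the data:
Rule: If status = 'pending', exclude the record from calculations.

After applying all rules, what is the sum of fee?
75

Step 1: Identify records where status = 'pending'
Step 2: The excluded records sum to 25
Step 3: Original total fee = 100
Step 4: Remaining total = 100 - 25 = 75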